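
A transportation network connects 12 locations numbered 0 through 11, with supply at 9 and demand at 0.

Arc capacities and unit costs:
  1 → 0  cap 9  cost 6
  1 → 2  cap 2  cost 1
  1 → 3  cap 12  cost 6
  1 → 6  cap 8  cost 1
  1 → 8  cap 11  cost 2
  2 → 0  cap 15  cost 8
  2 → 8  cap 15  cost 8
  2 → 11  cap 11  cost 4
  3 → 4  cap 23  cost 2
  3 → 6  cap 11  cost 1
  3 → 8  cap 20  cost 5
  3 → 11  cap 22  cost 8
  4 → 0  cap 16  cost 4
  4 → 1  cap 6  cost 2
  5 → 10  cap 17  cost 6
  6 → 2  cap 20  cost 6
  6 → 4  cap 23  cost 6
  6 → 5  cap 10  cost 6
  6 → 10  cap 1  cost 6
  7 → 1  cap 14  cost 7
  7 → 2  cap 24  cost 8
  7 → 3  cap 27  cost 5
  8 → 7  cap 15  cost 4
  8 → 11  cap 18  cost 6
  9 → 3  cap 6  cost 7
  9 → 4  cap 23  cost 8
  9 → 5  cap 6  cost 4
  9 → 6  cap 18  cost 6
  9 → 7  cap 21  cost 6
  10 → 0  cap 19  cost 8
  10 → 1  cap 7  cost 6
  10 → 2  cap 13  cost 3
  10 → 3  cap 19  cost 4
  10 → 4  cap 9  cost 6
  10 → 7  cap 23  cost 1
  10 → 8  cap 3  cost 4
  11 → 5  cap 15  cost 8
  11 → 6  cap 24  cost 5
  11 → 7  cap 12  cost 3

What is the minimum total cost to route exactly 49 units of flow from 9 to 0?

Minimum cost for 49 units: 825

shortest-cost path #1: 9→4→0 push 16 @ unit cost 12 (adds 192)
shortest-cost path #2: 9→4→1→0 push 6 @ unit cost 16 (adds 96)
shortest-cost path #3: 9→5→10→0 push 6 @ unit cost 18 (adds 108)
shortest-cost path #4: 9→7→1→0 push 3 @ unit cost 19 (adds 57)
shortest-cost path #5: 9→6→10→0 push 1 @ unit cost 20 (adds 20)
shortest-cost path #6: 9→6→2→0 push 15 @ unit cost 20 (adds 300)
shortest-cost path #7: 9→6→5→10→0 push 2 @ unit cost 26 (adds 52)
total cost = 825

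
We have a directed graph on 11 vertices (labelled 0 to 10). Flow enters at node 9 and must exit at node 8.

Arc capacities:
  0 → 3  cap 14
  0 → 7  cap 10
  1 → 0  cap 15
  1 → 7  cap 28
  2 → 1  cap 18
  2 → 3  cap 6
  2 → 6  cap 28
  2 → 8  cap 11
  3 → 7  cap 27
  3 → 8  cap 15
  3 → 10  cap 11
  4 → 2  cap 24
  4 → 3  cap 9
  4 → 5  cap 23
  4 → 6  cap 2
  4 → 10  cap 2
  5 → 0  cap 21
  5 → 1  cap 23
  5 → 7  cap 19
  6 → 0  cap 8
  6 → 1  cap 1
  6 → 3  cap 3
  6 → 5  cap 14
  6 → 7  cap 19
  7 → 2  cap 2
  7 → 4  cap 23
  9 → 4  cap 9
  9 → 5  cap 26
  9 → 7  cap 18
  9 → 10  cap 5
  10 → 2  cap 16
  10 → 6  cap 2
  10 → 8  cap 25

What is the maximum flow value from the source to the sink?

augment #1: 9→10→8 bottleneck 5, total now 5
augment #2: 9→4→2→8 bottleneck 9, total now 14
augment #3: 9→7→2→8 bottleneck 2, total now 16
augment #4: 9→5→0→3→8 bottleneck 14, total now 30
augment #5: 9→7→4→3→8 bottleneck 1, total now 31
augment #6: 9→7→4→10→8 bottleneck 2, total now 33
augment #7: 9→7→4→3→10→8 bottleneck 8, total now 41
augment #8: 9→7→4→2→3→10→8 bottleneck 3, total now 44

Maximum flow value: 44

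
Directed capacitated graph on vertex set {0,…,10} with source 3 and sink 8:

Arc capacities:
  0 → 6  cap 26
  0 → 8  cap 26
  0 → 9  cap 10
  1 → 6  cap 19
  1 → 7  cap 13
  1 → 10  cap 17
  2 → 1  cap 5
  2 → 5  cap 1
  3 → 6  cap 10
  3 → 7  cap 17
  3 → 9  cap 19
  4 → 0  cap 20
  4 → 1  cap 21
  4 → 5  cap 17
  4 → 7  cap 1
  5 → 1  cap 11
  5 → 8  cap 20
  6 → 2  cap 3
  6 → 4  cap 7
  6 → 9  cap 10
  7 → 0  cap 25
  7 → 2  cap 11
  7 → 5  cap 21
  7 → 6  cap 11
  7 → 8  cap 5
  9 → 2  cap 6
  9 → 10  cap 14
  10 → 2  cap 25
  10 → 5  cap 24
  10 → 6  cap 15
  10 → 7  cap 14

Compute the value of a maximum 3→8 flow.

Maximum flow value: 44

augment #1: 3→7→8 bottleneck 5, total now 5
augment #2: 3→7→0→8 bottleneck 12, total now 17
augment #3: 3→6→2→5→8 bottleneck 1, total now 18
augment #4: 3→6→4→0→8 bottleneck 7, total now 25
augment #5: 3→9→10→5→8 bottleneck 14, total now 39
augment #6: 3→6→2→1→7→0→8 bottleneck 2, total now 41
augment #7: 3→9→2→1→7→0→8 bottleneck 3, total now 44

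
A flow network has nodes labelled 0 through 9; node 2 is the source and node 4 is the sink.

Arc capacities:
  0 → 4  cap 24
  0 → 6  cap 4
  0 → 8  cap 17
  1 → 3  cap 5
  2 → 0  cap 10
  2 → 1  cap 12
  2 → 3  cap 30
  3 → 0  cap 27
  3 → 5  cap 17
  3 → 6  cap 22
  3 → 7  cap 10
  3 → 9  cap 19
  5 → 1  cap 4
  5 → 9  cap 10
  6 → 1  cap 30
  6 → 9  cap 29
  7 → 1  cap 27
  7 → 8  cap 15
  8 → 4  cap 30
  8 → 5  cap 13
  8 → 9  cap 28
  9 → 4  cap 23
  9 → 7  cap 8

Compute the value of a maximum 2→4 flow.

augment #1: 2→0→4 bottleneck 10, total now 10
augment #2: 2→3→0→4 bottleneck 14, total now 24
augment #3: 2→3→9→4 bottleneck 16, total now 40
augment #4: 2→1→3→9→4 bottleneck 3, total now 43
augment #5: 2→1→3→0→8→4 bottleneck 2, total now 45

Maximum flow value: 45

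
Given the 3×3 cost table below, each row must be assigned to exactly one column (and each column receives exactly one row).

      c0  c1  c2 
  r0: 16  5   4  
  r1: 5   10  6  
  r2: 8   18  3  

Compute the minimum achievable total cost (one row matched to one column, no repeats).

optimal assignment: row0→col1 (cost 5), row1→col0 (cost 5), row2→col2 (cost 3)
total = 5 + 5 + 3 = 13

Minimum assignment cost: 13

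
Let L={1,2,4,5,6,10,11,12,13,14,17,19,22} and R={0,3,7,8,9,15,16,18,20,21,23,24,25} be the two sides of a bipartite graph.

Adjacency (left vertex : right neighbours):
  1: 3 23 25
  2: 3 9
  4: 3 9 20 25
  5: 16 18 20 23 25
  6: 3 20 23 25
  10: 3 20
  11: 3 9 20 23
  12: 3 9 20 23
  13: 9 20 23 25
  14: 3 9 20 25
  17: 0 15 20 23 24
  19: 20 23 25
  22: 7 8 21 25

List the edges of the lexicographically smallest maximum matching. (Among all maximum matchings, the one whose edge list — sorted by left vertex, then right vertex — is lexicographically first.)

|M| = 8 (so the lex-smallest maximum matching has 8 edges)
process left vertices in ascending order; for each, take the smallest-labelled available neighbour that still permits 8 edges overall, or leave it unmatched if none does
lex-smallest matching: {1-3, 2-9, 4-20, 5-16, 6-23, 13-25, 17-0, 22-7}

Lex-smallest maximum matching: {(1,3), (2,9), (4,20), (5,16), (6,23), (13,25), (17,0), (22,7)}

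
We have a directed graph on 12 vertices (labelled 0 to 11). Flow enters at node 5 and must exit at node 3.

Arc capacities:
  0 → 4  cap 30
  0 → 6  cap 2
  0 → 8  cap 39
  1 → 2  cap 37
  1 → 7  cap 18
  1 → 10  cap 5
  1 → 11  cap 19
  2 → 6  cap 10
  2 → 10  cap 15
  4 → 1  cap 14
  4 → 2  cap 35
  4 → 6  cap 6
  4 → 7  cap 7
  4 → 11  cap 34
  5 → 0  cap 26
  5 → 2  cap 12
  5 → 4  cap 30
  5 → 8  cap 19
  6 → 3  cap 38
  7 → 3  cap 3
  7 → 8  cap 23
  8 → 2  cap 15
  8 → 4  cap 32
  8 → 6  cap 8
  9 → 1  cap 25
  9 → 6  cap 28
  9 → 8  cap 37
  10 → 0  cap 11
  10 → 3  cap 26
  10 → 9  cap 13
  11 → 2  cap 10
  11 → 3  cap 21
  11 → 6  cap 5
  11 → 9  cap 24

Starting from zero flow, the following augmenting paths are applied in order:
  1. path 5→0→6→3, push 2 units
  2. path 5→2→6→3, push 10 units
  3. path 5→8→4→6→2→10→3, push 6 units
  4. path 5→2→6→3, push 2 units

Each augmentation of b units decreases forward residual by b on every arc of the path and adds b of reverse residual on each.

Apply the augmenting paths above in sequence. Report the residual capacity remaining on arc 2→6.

Residual capacity of (2,6): 4

after path 1 (5→0→6→3, push 2): res(2,6)=10
after path 2 (5→2→6→3, push 10): res(2,6)=0
after path 3 (5→8→4→6→2→10→3, push 6): res(2,6)=6
after path 4 (5→2→6→3, push 2): res(2,6)=4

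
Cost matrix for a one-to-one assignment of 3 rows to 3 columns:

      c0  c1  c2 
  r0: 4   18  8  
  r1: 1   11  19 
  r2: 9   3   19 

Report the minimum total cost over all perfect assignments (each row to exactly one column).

Minimum assignment cost: 12

optimal assignment: row0→col2 (cost 8), row1→col0 (cost 1), row2→col1 (cost 3)
total = 8 + 1 + 3 = 12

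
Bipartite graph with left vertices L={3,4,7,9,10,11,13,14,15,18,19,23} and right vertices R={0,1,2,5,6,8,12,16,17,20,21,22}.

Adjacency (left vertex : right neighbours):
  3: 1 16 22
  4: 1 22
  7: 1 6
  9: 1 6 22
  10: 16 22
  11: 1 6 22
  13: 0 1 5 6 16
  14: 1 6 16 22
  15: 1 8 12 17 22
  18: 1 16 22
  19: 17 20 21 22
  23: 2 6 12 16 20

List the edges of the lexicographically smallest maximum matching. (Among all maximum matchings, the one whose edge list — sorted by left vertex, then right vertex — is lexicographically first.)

Lex-smallest maximum matching: {(3,1), (4,22), (7,6), (10,16), (13,0), (15,8), (19,17), (23,2)}

|M| = 8 (so the lex-smallest maximum matching has 8 edges)
process left vertices in ascending order; for each, take the smallest-labelled available neighbour that still permits 8 edges overall, or leave it unmatched if none does
lex-smallest matching: {3-1, 4-22, 7-6, 10-16, 13-0, 15-8, 19-17, 23-2}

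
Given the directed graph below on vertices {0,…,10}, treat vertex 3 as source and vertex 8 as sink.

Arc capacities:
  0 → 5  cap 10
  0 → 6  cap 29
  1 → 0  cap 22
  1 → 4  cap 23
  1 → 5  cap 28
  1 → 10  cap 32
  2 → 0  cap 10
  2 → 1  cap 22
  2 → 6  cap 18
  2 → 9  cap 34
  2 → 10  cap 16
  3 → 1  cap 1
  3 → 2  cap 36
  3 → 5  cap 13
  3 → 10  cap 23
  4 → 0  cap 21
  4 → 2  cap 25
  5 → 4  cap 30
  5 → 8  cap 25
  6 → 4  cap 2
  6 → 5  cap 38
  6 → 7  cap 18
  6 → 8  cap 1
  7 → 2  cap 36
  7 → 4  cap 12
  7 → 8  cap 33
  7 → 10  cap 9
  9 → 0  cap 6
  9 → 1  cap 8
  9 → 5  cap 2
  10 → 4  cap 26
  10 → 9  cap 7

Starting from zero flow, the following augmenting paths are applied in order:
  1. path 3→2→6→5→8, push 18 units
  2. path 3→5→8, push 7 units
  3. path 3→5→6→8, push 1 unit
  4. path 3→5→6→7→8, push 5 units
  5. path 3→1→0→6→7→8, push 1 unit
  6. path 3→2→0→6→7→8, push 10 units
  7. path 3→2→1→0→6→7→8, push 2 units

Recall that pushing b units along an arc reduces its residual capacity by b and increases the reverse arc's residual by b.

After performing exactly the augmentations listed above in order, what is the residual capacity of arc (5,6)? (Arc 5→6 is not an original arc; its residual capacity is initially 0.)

after path 1 (3→2→6→5→8, push 18): res(5,6)=18
after path 2 (3→5→8, push 7): res(5,6)=18
after path 3 (3→5→6→8, push 1): res(5,6)=17
after path 4 (3→5→6→7→8, push 5): res(5,6)=12
after path 5 (3→1→0→6→7→8, push 1): res(5,6)=12
after path 6 (3→2→0→6→7→8, push 10): res(5,6)=12
after path 7 (3→2→1→0→6→7→8, push 2): res(5,6)=12

Residual capacity of (5,6): 12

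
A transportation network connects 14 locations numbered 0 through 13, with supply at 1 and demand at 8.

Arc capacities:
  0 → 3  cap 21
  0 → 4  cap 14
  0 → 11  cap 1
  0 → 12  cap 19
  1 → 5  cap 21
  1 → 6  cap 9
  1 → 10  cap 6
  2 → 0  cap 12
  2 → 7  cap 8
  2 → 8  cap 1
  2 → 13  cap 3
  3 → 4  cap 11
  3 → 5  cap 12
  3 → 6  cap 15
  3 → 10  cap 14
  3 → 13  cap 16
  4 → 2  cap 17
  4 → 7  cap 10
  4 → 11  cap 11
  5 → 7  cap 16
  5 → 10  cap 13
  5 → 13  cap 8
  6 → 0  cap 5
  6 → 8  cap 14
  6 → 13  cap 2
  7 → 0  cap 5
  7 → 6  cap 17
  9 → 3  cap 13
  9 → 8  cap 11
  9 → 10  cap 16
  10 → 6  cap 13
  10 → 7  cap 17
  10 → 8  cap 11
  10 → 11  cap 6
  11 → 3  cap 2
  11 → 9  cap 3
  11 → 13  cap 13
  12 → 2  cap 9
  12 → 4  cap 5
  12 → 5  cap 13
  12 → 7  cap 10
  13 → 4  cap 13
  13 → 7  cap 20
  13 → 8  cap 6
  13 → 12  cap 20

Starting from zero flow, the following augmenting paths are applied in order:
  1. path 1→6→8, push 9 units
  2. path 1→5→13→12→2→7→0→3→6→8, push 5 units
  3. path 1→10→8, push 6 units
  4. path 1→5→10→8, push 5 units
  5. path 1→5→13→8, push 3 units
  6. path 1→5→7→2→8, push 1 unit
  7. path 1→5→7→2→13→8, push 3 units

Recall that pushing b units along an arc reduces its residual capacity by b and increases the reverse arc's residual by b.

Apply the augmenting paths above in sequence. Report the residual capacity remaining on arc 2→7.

Residual capacity of (2,7): 7

after path 1 (1→6→8, push 9): res(2,7)=8
after path 2 (1→5→13→12→2→7→0→3→6→8, push 5): res(2,7)=3
after path 3 (1→10→8, push 6): res(2,7)=3
after path 4 (1→5→10→8, push 5): res(2,7)=3
after path 5 (1→5→13→8, push 3): res(2,7)=3
after path 6 (1→5→7→2→8, push 1): res(2,7)=4
after path 7 (1→5→7→2→13→8, push 3): res(2,7)=7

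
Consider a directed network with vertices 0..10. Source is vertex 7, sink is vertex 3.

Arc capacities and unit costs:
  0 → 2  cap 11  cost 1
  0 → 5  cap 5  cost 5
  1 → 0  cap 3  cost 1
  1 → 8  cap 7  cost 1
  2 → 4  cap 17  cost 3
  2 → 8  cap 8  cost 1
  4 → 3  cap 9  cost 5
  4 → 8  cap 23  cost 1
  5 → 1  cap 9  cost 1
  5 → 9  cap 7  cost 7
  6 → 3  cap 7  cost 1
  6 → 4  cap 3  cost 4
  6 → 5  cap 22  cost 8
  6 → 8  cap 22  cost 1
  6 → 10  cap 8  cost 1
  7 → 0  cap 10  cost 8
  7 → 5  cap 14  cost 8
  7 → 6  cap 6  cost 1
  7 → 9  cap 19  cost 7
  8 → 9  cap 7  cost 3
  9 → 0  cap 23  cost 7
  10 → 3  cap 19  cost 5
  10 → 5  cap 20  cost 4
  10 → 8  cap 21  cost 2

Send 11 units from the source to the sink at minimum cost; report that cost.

Minimum cost for 11 units: 97

shortest-cost path #1: 7→6→3 push 6 @ unit cost 2 (adds 12)
shortest-cost path #2: 7→0→2→4→3 push 5 @ unit cost 17 (adds 85)
total cost = 97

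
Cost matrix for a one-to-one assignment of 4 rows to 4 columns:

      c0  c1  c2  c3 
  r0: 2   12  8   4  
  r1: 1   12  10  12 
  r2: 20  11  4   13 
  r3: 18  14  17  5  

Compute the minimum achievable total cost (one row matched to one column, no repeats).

Minimum assignment cost: 22

optimal assignment: row0→col1 (cost 12), row1→col0 (cost 1), row2→col2 (cost 4), row3→col3 (cost 5)
total = 12 + 1 + 4 + 5 = 22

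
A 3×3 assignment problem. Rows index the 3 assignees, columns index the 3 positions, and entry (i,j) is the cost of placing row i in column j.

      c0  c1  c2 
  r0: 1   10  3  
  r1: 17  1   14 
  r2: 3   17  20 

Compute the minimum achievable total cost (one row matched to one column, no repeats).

optimal assignment: row0→col2 (cost 3), row1→col1 (cost 1), row2→col0 (cost 3)
total = 3 + 1 + 3 = 7

Minimum assignment cost: 7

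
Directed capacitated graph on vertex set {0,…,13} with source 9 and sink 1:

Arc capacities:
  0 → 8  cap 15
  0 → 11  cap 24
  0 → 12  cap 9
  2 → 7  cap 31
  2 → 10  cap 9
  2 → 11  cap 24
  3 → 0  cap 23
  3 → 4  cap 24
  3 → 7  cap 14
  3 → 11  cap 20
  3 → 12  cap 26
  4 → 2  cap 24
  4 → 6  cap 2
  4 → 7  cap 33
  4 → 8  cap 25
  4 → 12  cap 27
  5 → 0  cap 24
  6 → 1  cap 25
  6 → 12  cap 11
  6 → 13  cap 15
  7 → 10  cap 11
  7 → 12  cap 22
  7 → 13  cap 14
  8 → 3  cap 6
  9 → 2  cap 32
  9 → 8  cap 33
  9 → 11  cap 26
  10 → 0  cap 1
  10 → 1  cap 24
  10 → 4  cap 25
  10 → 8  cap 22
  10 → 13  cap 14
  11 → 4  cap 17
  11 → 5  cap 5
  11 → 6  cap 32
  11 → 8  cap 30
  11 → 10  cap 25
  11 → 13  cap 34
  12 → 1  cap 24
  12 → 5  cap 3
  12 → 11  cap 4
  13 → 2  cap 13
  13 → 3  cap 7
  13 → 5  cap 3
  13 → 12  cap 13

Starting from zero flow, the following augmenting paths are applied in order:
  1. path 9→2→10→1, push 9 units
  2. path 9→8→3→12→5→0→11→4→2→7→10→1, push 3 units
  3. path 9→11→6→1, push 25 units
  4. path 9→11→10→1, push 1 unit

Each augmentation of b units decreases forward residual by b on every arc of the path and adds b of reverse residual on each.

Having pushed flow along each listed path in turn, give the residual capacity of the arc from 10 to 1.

after path 1 (9→2→10→1, push 9): res(10,1)=15
after path 2 (9→8→3→12→5→0→11→4→2→7→10→1, push 3): res(10,1)=12
after path 3 (9→11→6→1, push 25): res(10,1)=12
after path 4 (9→11→10→1, push 1): res(10,1)=11

Residual capacity of (10,1): 11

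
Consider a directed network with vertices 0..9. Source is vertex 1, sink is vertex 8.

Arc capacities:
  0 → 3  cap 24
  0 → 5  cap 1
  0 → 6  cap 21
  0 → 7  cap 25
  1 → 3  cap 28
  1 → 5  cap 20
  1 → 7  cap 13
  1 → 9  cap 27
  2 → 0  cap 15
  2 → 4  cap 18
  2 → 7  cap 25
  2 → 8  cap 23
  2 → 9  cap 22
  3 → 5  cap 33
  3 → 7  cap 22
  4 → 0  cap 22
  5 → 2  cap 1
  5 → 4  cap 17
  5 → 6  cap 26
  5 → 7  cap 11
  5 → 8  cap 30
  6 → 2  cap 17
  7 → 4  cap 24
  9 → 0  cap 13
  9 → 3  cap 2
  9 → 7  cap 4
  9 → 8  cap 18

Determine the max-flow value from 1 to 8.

Maximum flow value: 66

augment #1: 1→5→8 bottleneck 20, total now 20
augment #2: 1→9→8 bottleneck 18, total now 38
augment #3: 1→3→5→8 bottleneck 10, total now 48
augment #4: 1→3→5→2→8 bottleneck 1, total now 49
augment #5: 1→3→5→6→2→8 bottleneck 17, total now 66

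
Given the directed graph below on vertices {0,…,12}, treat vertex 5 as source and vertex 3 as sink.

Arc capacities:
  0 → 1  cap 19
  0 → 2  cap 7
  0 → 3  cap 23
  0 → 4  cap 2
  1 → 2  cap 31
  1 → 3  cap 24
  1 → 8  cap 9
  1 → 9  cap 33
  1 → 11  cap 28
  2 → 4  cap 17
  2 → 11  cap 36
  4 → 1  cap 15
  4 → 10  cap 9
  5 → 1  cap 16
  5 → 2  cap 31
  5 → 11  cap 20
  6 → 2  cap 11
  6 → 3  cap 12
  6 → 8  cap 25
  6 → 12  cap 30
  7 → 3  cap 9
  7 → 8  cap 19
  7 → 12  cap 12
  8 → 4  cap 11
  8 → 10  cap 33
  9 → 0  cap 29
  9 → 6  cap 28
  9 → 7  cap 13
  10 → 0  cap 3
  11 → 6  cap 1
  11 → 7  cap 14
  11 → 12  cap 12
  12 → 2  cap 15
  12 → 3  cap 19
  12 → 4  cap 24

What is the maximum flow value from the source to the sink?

Maximum flow value: 60

augment #1: 5→1→3 bottleneck 16, total now 16
augment #2: 5→11→6→3 bottleneck 1, total now 17
augment #3: 5→11→7→3 bottleneck 9, total now 26
augment #4: 5→11→12→3 bottleneck 10, total now 36
augment #5: 5→2→4→1→3 bottleneck 8, total now 44
augment #6: 5→2→11→12→3 bottleneck 2, total now 46
augment #7: 5→2→4→10→0→3 bottleneck 3, total now 49
augment #8: 5→2→11→7→12→3 bottleneck 5, total now 54
augment #9: 5→2→4→1→9→0→3 bottleneck 6, total now 60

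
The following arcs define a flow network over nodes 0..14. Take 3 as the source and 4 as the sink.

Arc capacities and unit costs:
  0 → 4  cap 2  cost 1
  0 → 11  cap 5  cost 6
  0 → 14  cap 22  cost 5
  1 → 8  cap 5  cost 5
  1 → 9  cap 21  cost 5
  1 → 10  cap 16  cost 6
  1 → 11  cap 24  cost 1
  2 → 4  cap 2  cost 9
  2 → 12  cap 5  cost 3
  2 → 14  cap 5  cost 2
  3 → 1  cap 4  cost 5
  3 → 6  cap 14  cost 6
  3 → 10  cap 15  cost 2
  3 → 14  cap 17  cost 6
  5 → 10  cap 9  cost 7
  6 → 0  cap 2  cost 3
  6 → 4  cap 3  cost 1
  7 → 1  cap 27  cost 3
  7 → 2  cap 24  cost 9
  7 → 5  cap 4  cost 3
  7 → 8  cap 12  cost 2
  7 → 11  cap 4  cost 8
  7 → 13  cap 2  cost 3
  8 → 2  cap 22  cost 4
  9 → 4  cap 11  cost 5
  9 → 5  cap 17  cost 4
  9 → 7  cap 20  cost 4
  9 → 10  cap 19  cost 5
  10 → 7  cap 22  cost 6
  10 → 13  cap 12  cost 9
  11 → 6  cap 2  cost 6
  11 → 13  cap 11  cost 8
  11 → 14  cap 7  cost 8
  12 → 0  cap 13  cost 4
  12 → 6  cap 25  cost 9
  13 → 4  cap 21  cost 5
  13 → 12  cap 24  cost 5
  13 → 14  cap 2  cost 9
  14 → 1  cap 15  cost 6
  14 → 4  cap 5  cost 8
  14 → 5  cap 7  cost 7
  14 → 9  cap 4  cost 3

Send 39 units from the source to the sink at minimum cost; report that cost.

shortest-cost path #1: 3→6→4 push 3 @ unit cost 7 (adds 21)
shortest-cost path #2: 3→6→0→4 push 2 @ unit cost 10 (adds 20)
shortest-cost path #3: 3→14→4 push 5 @ unit cost 14 (adds 70)
shortest-cost path #4: 3→14→9→4 push 4 @ unit cost 14 (adds 56)
shortest-cost path #5: 3→1→9→4 push 4 @ unit cost 15 (adds 60)
shortest-cost path #6: 3→10→13→4 push 12 @ unit cost 16 (adds 192)
shortest-cost path #7: 3→10→7→13→4 push 2 @ unit cost 16 (adds 32)
shortest-cost path #8: 3→10→7→1→9→4 push 1 @ unit cost 21 (adds 21)
shortest-cost path #9: 3→14→1→9→4 push 2 @ unit cost 22 (adds 44)
shortest-cost path #10: 3→14→1→7→8→2→4 push 1 @ unit cost 24 (adds 24)
shortest-cost path #11: 3→14→1→11→13→4 push 3 @ unit cost 26 (adds 78)
total cost = 618

Minimum cost for 39 units: 618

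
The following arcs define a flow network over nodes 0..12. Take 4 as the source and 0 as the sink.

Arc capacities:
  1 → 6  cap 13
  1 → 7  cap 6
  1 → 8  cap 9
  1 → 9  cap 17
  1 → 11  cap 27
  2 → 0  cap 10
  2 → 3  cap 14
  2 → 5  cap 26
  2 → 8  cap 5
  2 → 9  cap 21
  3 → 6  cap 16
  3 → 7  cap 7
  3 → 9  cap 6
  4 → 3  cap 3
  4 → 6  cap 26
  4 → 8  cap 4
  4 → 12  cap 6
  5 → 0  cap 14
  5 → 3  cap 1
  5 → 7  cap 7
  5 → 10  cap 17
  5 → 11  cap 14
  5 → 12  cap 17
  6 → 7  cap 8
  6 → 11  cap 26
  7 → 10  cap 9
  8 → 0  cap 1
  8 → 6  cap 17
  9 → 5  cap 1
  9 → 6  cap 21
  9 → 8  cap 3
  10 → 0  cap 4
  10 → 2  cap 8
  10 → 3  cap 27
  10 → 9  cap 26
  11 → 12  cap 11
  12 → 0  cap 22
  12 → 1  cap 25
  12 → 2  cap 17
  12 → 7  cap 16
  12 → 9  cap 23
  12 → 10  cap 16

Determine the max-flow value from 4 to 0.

augment #1: 4→8→0 bottleneck 1, total now 1
augment #2: 4→12→0 bottleneck 6, total now 7
augment #3: 4→3→7→10→0 bottleneck 3, total now 10
augment #4: 4→6→7→10→0 bottleneck 1, total now 11
augment #5: 4→6→11→12→0 bottleneck 11, total now 22
augment #6: 4→6→7→10→2→0 bottleneck 5, total now 27
augment #7: 4→6→7→3→9→5→0 bottleneck 1, total now 28

Maximum flow value: 28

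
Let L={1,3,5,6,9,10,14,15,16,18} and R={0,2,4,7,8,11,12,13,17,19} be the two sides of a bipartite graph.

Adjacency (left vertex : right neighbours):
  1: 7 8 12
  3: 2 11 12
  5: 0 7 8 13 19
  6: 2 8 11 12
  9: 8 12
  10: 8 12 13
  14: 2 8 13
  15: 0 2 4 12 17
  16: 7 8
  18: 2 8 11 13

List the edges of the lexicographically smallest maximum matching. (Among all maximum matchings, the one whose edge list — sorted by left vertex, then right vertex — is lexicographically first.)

|M| = 8 (so the lex-smallest maximum matching has 8 edges)
process left vertices in ascending order; for each, take the smallest-labelled available neighbour that still permits 8 edges overall, or leave it unmatched if none does
lex-smallest matching: {1-7, 3-2, 5-0, 6-8, 9-12, 10-13, 15-4, 18-11}

Lex-smallest maximum matching: {(1,7), (3,2), (5,0), (6,8), (9,12), (10,13), (15,4), (18,11)}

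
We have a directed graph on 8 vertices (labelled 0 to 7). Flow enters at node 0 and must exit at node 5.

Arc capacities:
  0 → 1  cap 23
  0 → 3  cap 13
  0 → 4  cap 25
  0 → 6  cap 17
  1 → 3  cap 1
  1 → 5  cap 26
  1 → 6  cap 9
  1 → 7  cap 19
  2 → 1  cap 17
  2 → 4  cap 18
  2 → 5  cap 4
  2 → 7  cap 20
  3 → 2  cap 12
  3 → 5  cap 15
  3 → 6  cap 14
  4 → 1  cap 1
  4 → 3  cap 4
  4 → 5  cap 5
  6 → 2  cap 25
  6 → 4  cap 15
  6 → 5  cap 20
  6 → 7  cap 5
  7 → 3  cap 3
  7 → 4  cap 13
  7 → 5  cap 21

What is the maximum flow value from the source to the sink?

Maximum flow value: 63

augment #1: 0→1→5 bottleneck 23, total now 23
augment #2: 0→3→5 bottleneck 13, total now 36
augment #3: 0→4→5 bottleneck 5, total now 41
augment #4: 0→6→5 bottleneck 17, total now 58
augment #5: 0→4→1→5 bottleneck 1, total now 59
augment #6: 0→4→3→5 bottleneck 2, total now 61
augment #7: 0→4→3→2→5 bottleneck 2, total now 63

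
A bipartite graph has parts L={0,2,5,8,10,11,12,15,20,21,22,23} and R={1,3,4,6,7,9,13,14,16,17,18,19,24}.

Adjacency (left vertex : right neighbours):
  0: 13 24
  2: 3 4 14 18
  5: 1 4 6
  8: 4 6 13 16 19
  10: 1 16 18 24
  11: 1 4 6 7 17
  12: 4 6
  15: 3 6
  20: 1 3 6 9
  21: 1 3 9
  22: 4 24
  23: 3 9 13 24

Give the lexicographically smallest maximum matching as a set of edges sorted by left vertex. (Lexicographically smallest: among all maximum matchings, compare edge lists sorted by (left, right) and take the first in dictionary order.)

|M| = 11 (so the lex-smallest maximum matching has 11 edges)
process left vertices in ascending order; for each, take the smallest-labelled available neighbour that still permits 11 edges overall, or leave it unmatched if none does
lex-smallest matching: {0-13, 2-14, 5-1, 8-16, 10-18, 11-7, 12-4, 15-3, 20-6, 21-9, 22-24}

Lex-smallest maximum matching: {(0,13), (2,14), (5,1), (8,16), (10,18), (11,7), (12,4), (15,3), (20,6), (21,9), (22,24)}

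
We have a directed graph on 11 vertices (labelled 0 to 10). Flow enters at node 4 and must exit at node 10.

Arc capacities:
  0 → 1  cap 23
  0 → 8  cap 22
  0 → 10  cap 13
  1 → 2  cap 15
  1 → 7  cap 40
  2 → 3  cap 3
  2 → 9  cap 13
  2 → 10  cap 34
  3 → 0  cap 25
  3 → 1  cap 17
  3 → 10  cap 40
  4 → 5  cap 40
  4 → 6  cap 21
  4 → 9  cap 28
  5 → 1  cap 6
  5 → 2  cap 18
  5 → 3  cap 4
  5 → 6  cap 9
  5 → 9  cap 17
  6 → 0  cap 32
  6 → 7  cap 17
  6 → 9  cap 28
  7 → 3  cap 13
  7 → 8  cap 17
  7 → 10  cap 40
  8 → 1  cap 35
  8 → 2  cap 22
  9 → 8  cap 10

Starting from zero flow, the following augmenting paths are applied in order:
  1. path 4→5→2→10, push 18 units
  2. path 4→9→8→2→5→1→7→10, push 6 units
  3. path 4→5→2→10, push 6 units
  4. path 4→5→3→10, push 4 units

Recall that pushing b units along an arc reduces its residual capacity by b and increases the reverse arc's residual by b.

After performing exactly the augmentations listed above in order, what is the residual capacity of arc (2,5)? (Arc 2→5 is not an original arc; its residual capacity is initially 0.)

Residual capacity of (2,5): 18

after path 1 (4→5→2→10, push 18): res(2,5)=18
after path 2 (4→9→8→2→5→1→7→10, push 6): res(2,5)=12
after path 3 (4→5→2→10, push 6): res(2,5)=18
after path 4 (4→5→3→10, push 4): res(2,5)=18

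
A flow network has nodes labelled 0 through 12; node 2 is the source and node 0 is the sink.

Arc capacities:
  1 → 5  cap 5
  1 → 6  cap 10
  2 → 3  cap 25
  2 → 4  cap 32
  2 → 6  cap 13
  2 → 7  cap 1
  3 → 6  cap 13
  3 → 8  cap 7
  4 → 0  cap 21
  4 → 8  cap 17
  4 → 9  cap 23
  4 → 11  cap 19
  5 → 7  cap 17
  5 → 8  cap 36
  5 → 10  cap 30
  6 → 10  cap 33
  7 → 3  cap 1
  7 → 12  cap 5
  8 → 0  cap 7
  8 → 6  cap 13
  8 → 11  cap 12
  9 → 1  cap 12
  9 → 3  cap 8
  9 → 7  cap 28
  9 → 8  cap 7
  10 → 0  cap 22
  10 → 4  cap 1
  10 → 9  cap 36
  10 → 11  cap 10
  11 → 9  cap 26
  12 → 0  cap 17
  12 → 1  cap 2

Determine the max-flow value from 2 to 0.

Maximum flow value: 55

augment #1: 2→4→0 bottleneck 21, total now 21
augment #2: 2→3→8→0 bottleneck 7, total now 28
augment #3: 2→6→10→0 bottleneck 13, total now 41
augment #4: 2→7→12→0 bottleneck 1, total now 42
augment #5: 2→3→6→10→0 bottleneck 9, total now 51
augment #6: 2→4→9→7→12→0 bottleneck 4, total now 55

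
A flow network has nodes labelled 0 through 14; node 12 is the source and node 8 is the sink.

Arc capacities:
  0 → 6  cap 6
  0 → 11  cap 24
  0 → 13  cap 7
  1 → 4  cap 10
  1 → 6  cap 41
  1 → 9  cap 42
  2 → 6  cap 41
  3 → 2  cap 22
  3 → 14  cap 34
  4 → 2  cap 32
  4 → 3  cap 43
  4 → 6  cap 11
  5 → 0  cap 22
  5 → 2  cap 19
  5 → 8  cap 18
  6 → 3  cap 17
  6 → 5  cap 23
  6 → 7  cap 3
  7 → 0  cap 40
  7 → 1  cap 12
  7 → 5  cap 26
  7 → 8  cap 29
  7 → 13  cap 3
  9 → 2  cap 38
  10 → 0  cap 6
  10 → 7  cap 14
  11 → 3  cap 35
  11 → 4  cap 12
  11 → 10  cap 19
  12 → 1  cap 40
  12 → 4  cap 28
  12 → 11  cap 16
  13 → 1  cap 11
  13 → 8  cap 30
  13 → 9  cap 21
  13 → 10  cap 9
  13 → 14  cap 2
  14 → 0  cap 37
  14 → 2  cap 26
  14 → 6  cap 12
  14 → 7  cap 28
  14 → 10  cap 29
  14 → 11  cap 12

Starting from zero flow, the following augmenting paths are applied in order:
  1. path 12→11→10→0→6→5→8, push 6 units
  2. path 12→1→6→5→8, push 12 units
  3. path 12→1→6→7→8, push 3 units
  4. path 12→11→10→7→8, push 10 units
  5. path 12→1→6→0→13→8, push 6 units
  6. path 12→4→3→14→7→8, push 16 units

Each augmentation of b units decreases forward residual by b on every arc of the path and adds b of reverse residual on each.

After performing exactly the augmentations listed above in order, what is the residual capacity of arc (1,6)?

after path 1 (12→11→10→0→6→5→8, push 6): res(1,6)=41
after path 2 (12→1→6→5→8, push 12): res(1,6)=29
after path 3 (12→1→6→7→8, push 3): res(1,6)=26
after path 4 (12→11→10→7→8, push 10): res(1,6)=26
after path 5 (12→1→6→0→13→8, push 6): res(1,6)=20
after path 6 (12→4→3→14→7→8, push 16): res(1,6)=20

Residual capacity of (1,6): 20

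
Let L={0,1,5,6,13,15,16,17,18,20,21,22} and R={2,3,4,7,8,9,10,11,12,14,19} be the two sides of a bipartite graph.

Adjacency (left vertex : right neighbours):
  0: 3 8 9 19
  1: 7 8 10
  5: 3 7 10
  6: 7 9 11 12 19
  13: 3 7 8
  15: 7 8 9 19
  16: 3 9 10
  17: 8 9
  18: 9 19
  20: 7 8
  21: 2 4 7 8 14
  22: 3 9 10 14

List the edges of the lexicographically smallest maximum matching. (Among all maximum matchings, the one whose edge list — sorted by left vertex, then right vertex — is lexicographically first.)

Lex-smallest maximum matching: {(0,3), (1,7), (5,10), (6,11), (13,8), (15,9), (18,19), (21,2), (22,14)}

|M| = 9 (so the lex-smallest maximum matching has 9 edges)
process left vertices in ascending order; for each, take the smallest-labelled available neighbour that still permits 9 edges overall, or leave it unmatched if none does
lex-smallest matching: {0-3, 1-7, 5-10, 6-11, 13-8, 15-9, 18-19, 21-2, 22-14}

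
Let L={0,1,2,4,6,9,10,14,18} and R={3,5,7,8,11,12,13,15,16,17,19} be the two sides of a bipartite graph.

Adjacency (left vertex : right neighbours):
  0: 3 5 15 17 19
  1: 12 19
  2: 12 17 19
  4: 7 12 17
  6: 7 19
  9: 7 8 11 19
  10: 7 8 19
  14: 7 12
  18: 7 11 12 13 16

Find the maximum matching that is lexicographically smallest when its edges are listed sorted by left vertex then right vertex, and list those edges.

Lex-smallest maximum matching: {(0,3), (1,12), (2,17), (4,7), (6,19), (9,11), (10,8), (18,13)}

|M| = 8 (so the lex-smallest maximum matching has 8 edges)
process left vertices in ascending order; for each, take the smallest-labelled available neighbour that still permits 8 edges overall, or leave it unmatched if none does
lex-smallest matching: {0-3, 1-12, 2-17, 4-7, 6-19, 9-11, 10-8, 18-13}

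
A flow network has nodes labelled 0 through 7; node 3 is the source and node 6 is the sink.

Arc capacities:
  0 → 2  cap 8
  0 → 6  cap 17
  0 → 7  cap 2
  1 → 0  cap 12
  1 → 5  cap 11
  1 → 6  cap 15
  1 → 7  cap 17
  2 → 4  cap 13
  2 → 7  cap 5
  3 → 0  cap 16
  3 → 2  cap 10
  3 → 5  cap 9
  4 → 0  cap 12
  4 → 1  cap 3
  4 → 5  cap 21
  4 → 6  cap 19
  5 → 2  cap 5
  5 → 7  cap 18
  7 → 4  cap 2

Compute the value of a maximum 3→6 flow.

augment #1: 3→0→6 bottleneck 16, total now 16
augment #2: 3→2→4→6 bottleneck 10, total now 26
augment #3: 3→5→2→4→6 bottleneck 3, total now 29
augment #4: 3→5→7→4→6 bottleneck 2, total now 31

Maximum flow value: 31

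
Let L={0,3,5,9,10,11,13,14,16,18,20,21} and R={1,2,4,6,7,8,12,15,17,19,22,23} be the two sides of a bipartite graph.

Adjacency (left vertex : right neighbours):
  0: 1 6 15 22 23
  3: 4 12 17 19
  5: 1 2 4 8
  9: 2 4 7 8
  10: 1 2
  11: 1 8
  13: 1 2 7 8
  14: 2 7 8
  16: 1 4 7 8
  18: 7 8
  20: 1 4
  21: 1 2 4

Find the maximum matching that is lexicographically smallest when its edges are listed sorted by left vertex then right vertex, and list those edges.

Lex-smallest maximum matching: {(0,6), (3,12), (5,1), (9,2), (11,8), (13,7), (16,4)}

|M| = 7 (so the lex-smallest maximum matching has 7 edges)
process left vertices in ascending order; for each, take the smallest-labelled available neighbour that still permits 7 edges overall, or leave it unmatched if none does
lex-smallest matching: {0-6, 3-12, 5-1, 9-2, 11-8, 13-7, 16-4}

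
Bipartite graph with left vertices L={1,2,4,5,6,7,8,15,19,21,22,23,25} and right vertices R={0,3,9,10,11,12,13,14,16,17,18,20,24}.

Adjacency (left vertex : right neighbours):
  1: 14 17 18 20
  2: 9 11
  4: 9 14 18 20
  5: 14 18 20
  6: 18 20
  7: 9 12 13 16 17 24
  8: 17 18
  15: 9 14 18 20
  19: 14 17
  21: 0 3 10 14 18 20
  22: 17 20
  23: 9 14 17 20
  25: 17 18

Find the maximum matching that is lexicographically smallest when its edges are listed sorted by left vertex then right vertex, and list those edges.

Lex-smallest maximum matching: {(1,14), (2,11), (4,9), (5,18), (6,20), (7,12), (8,17), (21,0)}

|M| = 8 (so the lex-smallest maximum matching has 8 edges)
process left vertices in ascending order; for each, take the smallest-labelled available neighbour that still permits 8 edges overall, or leave it unmatched if none does
lex-smallest matching: {1-14, 2-11, 4-9, 5-18, 6-20, 7-12, 8-17, 21-0}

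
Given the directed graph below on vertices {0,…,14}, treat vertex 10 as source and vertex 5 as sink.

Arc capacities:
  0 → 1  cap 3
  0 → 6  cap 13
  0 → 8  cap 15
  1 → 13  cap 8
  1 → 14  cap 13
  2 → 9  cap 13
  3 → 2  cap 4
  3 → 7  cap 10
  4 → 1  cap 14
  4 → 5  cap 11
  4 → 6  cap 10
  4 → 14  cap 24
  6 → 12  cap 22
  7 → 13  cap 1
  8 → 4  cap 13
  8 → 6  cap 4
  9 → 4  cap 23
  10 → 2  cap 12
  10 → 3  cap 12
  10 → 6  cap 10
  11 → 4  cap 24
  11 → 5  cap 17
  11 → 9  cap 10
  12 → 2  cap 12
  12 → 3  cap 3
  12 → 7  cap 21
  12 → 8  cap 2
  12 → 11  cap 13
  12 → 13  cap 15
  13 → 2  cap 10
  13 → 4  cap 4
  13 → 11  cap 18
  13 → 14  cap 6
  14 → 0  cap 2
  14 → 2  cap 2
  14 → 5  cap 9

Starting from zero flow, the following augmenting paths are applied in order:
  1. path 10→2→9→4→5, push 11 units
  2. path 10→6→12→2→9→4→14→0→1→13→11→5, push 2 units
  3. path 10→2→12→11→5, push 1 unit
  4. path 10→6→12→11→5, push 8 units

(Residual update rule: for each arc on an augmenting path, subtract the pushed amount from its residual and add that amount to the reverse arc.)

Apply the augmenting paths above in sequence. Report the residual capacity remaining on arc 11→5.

Residual capacity of (11,5): 6

after path 1 (10→2→9→4→5, push 11): res(11,5)=17
after path 2 (10→6→12→2→9→4→14→0→1→13→11→5, push 2): res(11,5)=15
after path 3 (10→2→12→11→5, push 1): res(11,5)=14
after path 4 (10→6→12→11→5, push 8): res(11,5)=6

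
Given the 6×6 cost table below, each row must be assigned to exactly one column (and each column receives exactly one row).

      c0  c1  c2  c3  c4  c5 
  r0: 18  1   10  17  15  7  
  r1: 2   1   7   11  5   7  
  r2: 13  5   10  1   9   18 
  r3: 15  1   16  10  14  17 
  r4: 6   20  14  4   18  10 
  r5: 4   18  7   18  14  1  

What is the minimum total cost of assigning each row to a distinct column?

Minimum assignment cost: 24

optimal assignment: row0→col2 (cost 10), row1→col4 (cost 5), row2→col3 (cost 1), row3→col1 (cost 1), row4→col0 (cost 6), row5→col5 (cost 1)
total = 10 + 5 + 1 + 1 + 6 + 1 = 24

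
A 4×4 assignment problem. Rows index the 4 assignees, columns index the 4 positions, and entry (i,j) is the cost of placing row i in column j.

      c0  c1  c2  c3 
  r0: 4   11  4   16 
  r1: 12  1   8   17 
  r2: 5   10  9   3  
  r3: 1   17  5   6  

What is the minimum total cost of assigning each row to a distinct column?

optimal assignment: row0→col2 (cost 4), row1→col1 (cost 1), row2→col3 (cost 3), row3→col0 (cost 1)
total = 4 + 1 + 3 + 1 = 9

Minimum assignment cost: 9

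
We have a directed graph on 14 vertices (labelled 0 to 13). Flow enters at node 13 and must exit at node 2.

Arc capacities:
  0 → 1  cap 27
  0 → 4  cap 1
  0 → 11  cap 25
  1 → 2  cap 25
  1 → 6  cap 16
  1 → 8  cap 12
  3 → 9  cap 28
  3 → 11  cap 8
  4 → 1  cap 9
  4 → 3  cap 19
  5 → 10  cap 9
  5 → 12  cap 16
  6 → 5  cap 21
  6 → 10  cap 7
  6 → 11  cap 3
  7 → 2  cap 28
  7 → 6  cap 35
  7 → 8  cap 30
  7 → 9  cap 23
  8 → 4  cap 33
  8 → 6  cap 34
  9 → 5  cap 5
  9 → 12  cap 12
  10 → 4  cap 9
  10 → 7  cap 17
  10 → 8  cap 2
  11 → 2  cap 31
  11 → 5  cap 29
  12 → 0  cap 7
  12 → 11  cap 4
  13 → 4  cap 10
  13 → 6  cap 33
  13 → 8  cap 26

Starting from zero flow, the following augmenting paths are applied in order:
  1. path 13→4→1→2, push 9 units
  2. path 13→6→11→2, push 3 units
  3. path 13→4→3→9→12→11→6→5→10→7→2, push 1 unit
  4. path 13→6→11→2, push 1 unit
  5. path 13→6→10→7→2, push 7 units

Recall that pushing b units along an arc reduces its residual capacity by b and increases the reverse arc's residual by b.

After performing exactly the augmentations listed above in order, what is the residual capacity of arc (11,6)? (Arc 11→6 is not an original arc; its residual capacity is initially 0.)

Residual capacity of (11,6): 3

after path 1 (13→4→1→2, push 9): res(11,6)=0
after path 2 (13→6→11→2, push 3): res(11,6)=3
after path 3 (13→4→3→9→12→11→6→5→10→7→2, push 1): res(11,6)=2
after path 4 (13→6→11→2, push 1): res(11,6)=3
after path 5 (13→6→10→7→2, push 7): res(11,6)=3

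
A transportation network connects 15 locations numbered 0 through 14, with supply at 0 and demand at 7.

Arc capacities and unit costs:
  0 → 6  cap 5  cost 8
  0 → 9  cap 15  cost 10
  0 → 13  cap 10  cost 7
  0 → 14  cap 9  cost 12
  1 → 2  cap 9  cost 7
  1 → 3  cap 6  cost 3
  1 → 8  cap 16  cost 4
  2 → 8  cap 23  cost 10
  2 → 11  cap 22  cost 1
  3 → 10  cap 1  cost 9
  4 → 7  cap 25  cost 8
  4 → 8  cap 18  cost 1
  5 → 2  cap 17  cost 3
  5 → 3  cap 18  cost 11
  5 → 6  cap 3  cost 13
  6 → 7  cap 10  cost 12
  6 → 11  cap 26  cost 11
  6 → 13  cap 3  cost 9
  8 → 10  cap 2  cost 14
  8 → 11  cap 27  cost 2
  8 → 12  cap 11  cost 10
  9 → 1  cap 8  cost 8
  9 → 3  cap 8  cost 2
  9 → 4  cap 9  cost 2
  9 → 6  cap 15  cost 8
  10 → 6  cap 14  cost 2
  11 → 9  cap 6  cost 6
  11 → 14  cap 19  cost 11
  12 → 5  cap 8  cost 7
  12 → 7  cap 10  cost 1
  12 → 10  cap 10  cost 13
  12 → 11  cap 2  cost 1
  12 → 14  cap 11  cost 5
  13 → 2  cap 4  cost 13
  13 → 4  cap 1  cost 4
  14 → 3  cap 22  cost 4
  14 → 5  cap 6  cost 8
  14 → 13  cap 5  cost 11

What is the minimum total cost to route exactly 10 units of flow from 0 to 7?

Minimum cost for 10 units: 199

shortest-cost path #1: 0→13→4→7 push 1 @ unit cost 19 (adds 19)
shortest-cost path #2: 0→6→7 push 5 @ unit cost 20 (adds 100)
shortest-cost path #3: 0→9→4→7 push 4 @ unit cost 20 (adds 80)
total cost = 199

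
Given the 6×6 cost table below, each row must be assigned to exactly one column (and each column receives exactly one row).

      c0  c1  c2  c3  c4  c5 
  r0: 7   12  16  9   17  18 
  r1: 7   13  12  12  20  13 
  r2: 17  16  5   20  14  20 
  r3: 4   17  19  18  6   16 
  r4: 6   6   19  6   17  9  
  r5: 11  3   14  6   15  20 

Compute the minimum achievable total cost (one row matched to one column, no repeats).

optimal assignment: row0→col3 (cost 9), row1→col0 (cost 7), row2→col2 (cost 5), row3→col4 (cost 6), row4→col5 (cost 9), row5→col1 (cost 3)
total = 9 + 7 + 5 + 6 + 9 + 3 = 39

Minimum assignment cost: 39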